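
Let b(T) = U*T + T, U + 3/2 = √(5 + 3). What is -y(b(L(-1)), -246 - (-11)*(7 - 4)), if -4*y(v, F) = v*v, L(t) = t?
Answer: 33/16 - √2/2 ≈ 1.3554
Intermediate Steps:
U = -3/2 + 2*√2 (U = -3/2 + √(5 + 3) = -3/2 + √8 = -3/2 + 2*√2 ≈ 1.3284)
b(T) = T + T*(-3/2 + 2*√2) (b(T) = (-3/2 + 2*√2)*T + T = T*(-3/2 + 2*√2) + T = T + T*(-3/2 + 2*√2))
y(v, F) = -v²/4 (y(v, F) = -v*v/4 = -v²/4)
-y(b(L(-1)), -246 - (-11)*(7 - 4)) = -(-1)*((½)*(-1)*(-1 + 4*√2))²/4 = -(-1)*(½ - 2*√2)²/4 = (½ - 2*√2)²/4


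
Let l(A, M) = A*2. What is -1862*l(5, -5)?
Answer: -18620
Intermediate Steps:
l(A, M) = 2*A
-1862*l(5, -5) = -3724*5 = -1862*10 = -18620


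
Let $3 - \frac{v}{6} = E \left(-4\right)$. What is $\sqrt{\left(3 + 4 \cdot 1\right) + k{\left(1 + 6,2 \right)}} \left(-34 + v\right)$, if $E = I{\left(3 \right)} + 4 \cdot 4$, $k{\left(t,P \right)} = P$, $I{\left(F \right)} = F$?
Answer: $1320$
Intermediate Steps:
$E = 19$ ($E = 3 + 4 \cdot 4 = 3 + 16 = 19$)
$v = 474$ ($v = 18 - 6 \cdot 19 \left(-4\right) = 18 - -456 = 18 + 456 = 474$)
$\sqrt{\left(3 + 4 \cdot 1\right) + k{\left(1 + 6,2 \right)}} \left(-34 + v\right) = \sqrt{\left(3 + 4 \cdot 1\right) + 2} \left(-34 + 474\right) = \sqrt{\left(3 + 4\right) + 2} \cdot 440 = \sqrt{7 + 2} \cdot 440 = \sqrt{9} \cdot 440 = 3 \cdot 440 = 1320$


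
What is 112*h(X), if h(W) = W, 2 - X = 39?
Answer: -4144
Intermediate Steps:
X = -37 (X = 2 - 1*39 = 2 - 39 = -37)
112*h(X) = 112*(-37) = -4144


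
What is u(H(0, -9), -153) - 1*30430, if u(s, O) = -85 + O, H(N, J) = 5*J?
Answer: -30668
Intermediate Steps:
u(H(0, -9), -153) - 1*30430 = (-85 - 153) - 1*30430 = -238 - 30430 = -30668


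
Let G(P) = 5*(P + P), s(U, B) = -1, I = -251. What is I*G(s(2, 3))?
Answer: 2510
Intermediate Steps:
G(P) = 10*P (G(P) = 5*(2*P) = 10*P)
I*G(s(2, 3)) = -2510*(-1) = -251*(-10) = 2510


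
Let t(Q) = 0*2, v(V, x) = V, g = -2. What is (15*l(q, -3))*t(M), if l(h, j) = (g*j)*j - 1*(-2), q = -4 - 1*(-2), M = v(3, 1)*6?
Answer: 0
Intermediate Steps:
M = 18 (M = 3*6 = 18)
t(Q) = 0
q = -2 (q = -4 + 2 = -2)
l(h, j) = 2 - 2*j**2 (l(h, j) = (-2*j)*j - 1*(-2) = -2*j**2 + 2 = 2 - 2*j**2)
(15*l(q, -3))*t(M) = (15*(2 - 2*(-3)**2))*0 = (15*(2 - 2*9))*0 = (15*(2 - 18))*0 = (15*(-16))*0 = -240*0 = 0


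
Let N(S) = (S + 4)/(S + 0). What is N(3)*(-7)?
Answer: -49/3 ≈ -16.333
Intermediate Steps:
N(S) = (4 + S)/S
N(3)*(-7) = ((4 + 3)/3)*(-7) = ((1/3)*7)*(-7) = (7/3)*(-7) = -49/3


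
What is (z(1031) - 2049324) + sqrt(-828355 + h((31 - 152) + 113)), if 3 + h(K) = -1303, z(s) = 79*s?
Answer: -1967875 + I*sqrt(829661) ≈ -1.9679e+6 + 910.86*I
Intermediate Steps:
h(K) = -1306 (h(K) = -3 - 1303 = -1306)
(z(1031) - 2049324) + sqrt(-828355 + h((31 - 152) + 113)) = (79*1031 - 2049324) + sqrt(-828355 - 1306) = (81449 - 2049324) + sqrt(-829661) = -1967875 + I*sqrt(829661)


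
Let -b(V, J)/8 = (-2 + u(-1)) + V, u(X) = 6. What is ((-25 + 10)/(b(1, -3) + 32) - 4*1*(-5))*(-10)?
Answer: -875/4 ≈ -218.75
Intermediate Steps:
b(V, J) = -32 - 8*V (b(V, J) = -8*((-2 + 6) + V) = -8*(4 + V) = -32 - 8*V)
((-25 + 10)/(b(1, -3) + 32) - 4*1*(-5))*(-10) = ((-25 + 10)/((-32 - 8*1) + 32) - 4*1*(-5))*(-10) = (-15/((-32 - 8) + 32) - 4*(-5))*(-10) = (-15/(-40 + 32) + 20)*(-10) = (-15/(-8) + 20)*(-10) = (-15*(-⅛) + 20)*(-10) = (15/8 + 20)*(-10) = (175/8)*(-10) = -875/4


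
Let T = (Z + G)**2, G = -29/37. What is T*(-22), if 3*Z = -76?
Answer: -184892422/12321 ≈ -15006.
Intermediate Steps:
G = -29/37 (G = -29*1/37 = -29/37 ≈ -0.78378)
Z = -76/3 (Z = (1/3)*(-76) = -76/3 ≈ -25.333)
T = 8404201/12321 (T = (-76/3 - 29/37)**2 = (-2899/111)**2 = 8404201/12321 ≈ 682.10)
T*(-22) = (8404201/12321)*(-22) = -184892422/12321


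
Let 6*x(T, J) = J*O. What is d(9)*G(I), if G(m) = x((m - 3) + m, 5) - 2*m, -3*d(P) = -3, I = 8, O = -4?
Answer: -58/3 ≈ -19.333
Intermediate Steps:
d(P) = 1 (d(P) = -⅓*(-3) = 1)
x(T, J) = -2*J/3 (x(T, J) = (J*(-4))/6 = (-4*J)/6 = -2*J/3)
G(m) = -10/3 - 2*m (G(m) = -⅔*5 - 2*m = -10/3 - 2*m)
d(9)*G(I) = 1*(-10/3 - 2*8) = 1*(-10/3 - 16) = 1*(-58/3) = -58/3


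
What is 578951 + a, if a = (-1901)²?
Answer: 4192752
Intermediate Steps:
a = 3613801
578951 + a = 578951 + 3613801 = 4192752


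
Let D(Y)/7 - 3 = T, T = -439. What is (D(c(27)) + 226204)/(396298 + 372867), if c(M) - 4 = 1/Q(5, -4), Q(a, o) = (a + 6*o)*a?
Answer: 223152/769165 ≈ 0.29012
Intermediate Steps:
Q(a, o) = a*(a + 6*o)
c(M) = 379/95 (c(M) = 4 + 1/(5*(5 + 6*(-4))) = 4 + 1/(5*(5 - 24)) = 4 + 1/(5*(-19)) = 4 + 1/(-95) = 4 - 1/95 = 379/95)
D(Y) = -3052 (D(Y) = 21 + 7*(-439) = 21 - 3073 = -3052)
(D(c(27)) + 226204)/(396298 + 372867) = (-3052 + 226204)/(396298 + 372867) = 223152/769165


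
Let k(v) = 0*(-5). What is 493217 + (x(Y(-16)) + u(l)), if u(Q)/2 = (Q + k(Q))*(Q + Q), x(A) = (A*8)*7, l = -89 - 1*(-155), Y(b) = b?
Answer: 509745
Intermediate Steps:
k(v) = 0
l = 66 (l = -89 + 155 = 66)
x(A) = 56*A (x(A) = (8*A)*7 = 56*A)
u(Q) = 4*Q**2 (u(Q) = 2*((Q + 0)*(Q + Q)) = 2*(Q*(2*Q)) = 2*(2*Q**2) = 4*Q**2)
493217 + (x(Y(-16)) + u(l)) = 493217 + (56*(-16) + 4*66**2) = 493217 + (-896 + 4*4356) = 493217 + (-896 + 17424) = 493217 + 16528 = 509745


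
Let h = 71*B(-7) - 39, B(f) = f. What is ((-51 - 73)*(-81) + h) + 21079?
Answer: 30587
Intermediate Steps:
h = -536 (h = 71*(-7) - 39 = -497 - 39 = -536)
((-51 - 73)*(-81) + h) + 21079 = ((-51 - 73)*(-81) - 536) + 21079 = (-124*(-81) - 536) + 21079 = (10044 - 536) + 21079 = 9508 + 21079 = 30587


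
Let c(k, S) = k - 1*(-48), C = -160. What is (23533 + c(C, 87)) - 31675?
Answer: -8254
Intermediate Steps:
c(k, S) = 48 + k (c(k, S) = k + 48 = 48 + k)
(23533 + c(C, 87)) - 31675 = (23533 + (48 - 160)) - 31675 = (23533 - 112) - 31675 = 23421 - 31675 = -8254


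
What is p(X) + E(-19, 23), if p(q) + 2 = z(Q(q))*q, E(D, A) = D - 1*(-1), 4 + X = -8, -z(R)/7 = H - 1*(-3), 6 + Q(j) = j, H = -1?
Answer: 148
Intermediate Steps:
Q(j) = -6 + j
z(R) = -14 (z(R) = -7*(-1 - 1*(-3)) = -7*(-1 + 3) = -7*2 = -14)
X = -12 (X = -4 - 8 = -12)
E(D, A) = 1 + D (E(D, A) = D + 1 = 1 + D)
p(q) = -2 - 14*q
p(X) + E(-19, 23) = (-2 - 14*(-12)) + (1 - 19) = (-2 + 168) - 18 = 166 - 18 = 148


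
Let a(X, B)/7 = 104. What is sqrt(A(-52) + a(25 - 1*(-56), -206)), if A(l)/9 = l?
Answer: 2*sqrt(65) ≈ 16.125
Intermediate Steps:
a(X, B) = 728 (a(X, B) = 7*104 = 728)
A(l) = 9*l
sqrt(A(-52) + a(25 - 1*(-56), -206)) = sqrt(9*(-52) + 728) = sqrt(-468 + 728) = sqrt(260) = 2*sqrt(65)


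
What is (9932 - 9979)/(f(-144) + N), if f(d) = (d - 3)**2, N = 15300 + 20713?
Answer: -1/1226 ≈ -0.00081566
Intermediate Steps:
N = 36013
f(d) = (-3 + d)**2
(9932 - 9979)/(f(-144) + N) = (9932 - 9979)/((-3 - 144)**2 + 36013) = -47/((-147)**2 + 36013) = -47/(21609 + 36013) = -47/57622 = -47*1/57622 = -1/1226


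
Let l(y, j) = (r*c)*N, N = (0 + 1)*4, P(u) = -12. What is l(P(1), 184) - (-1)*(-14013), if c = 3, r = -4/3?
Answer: -14029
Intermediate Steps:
r = -4/3 (r = -4*⅓ = -4/3 ≈ -1.3333)
N = 4 (N = 1*4 = 4)
l(y, j) = -16 (l(y, j) = -4/3*3*4 = -4*4 = -16)
l(P(1), 184) - (-1)*(-14013) = -16 - (-1)*(-14013) = -16 - 1*14013 = -16 - 14013 = -14029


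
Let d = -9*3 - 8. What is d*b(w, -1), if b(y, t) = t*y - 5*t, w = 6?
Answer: 35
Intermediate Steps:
b(y, t) = -5*t + t*y
d = -35 (d = -27 - 8 = -35)
d*b(w, -1) = -(-35)*(-5 + 6) = -(-35) = -35*(-1) = 35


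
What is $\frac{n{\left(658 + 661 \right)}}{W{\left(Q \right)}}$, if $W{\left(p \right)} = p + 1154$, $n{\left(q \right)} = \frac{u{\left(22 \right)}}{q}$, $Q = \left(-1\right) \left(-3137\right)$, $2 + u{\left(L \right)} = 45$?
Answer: $\frac{43}{5659829} \approx 7.5974 \cdot 10^{-6}$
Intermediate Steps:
$u{\left(L \right)} = 43$ ($u{\left(L \right)} = -2 + 45 = 43$)
$Q = 3137$
$n{\left(q \right)} = \frac{43}{q}$
$W{\left(p \right)} = 1154 + p$
$\frac{n{\left(658 + 661 \right)}}{W{\left(Q \right)}} = \frac{43 \frac{1}{658 + 661}}{1154 + 3137} = \frac{43 \cdot \frac{1}{1319}}{4291} = 43 \cdot \frac{1}{1319} \cdot \frac{1}{4291} = \frac{43}{1319} \cdot \frac{1}{4291} = \frac{43}{5659829}$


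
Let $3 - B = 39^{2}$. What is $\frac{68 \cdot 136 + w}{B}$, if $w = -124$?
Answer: $- \frac{4562}{759} \approx -6.0105$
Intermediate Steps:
$B = -1518$ ($B = 3 - 39^{2} = 3 - 1521 = -1518$)
$\frac{68 \cdot 136 + w}{B} = \frac{68 \cdot 136 - 124}{-1518} = \left(9248 - 124\right) \left(- \frac{1}{1518}\right) = 9124 \left(- \frac{1}{1518}\right) = - \frac{4562}{759}$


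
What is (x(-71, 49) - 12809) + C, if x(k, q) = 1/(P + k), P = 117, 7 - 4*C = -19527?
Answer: -182286/23 ≈ -7925.5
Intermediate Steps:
C = 9767/2 (C = 7/4 - ¼*(-19527) = 7/4 + 19527/4 = 9767/2 ≈ 4883.5)
x(k, q) = 1/(117 + k)
(x(-71, 49) - 12809) + C = (1/(117 - 71) - 12809) + 9767/2 = (1/46 - 12809) + 9767/2 = -589213/46 + 9767/2 = -182286/23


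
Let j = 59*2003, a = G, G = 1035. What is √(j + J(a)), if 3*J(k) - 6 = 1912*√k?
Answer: √(118179 + 1912*√115) ≈ 372.40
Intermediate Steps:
a = 1035
J(k) = 2 + 1912*√k/3 (J(k) = 2 + (1912*√k)/3 = 2 + 1912*√k/3)
j = 118177
√(j + J(a)) = √(118177 + (2 + 1912*√1035/3)) = √(118177 + (2 + 1912*(3*√115)/3)) = √(118177 + (2 + 1912*√115)) = √(118179 + 1912*√115)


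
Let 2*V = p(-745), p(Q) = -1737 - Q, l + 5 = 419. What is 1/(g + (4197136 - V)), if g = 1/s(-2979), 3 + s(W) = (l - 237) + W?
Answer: 2805/11774357759 ≈ 2.3823e-7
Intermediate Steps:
l = 414 (l = -5 + 419 = 414)
s(W) = 174 + W (s(W) = -3 + ((414 - 237) + W) = -3 + (177 + W) = 174 + W)
V = -496 (V = (-1737 - 1*(-745))/2 = (-1737 + 745)/2 = (1/2)*(-992) = -496)
g = -1/2805 (g = 1/(174 - 2979) = 1/(-2805) = -1/2805 ≈ -0.00035651)
1/(g + (4197136 - V)) = 1/(-1/2805 + (4197136 - 1*(-496))) = 1/(-1/2805 + (4197136 + 496)) = 1/(-1/2805 + 4197632) = 1/(11774357759/2805) = 2805/11774357759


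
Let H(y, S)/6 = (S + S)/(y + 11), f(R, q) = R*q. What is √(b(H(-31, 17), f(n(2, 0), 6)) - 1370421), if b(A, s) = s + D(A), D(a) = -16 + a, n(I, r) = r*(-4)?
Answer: 2*I*√8565295/5 ≈ 1170.7*I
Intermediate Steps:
n(I, r) = -4*r
H(y, S) = 12*S/(11 + y) (H(y, S) = 6*((S + S)/(y + 11)) = 6*((2*S)/(11 + y)) = 6*(2*S/(11 + y)) = 12*S/(11 + y))
b(A, s) = -16 + A + s (b(A, s) = s + (-16 + A) = -16 + A + s)
√(b(H(-31, 17), f(n(2, 0), 6)) - 1370421) = √((-16 + 12*17/(11 - 31) - 4*0*6) - 1370421) = √((-16 + 12*17/(-20) + 0*6) - 1370421) = √((-16 + 12*17*(-1/20) + 0) - 1370421) = √((-16 - 51/5 + 0) - 1370421) = √(-131/5 - 1370421) = √(-6852236/5) = 2*I*√8565295/5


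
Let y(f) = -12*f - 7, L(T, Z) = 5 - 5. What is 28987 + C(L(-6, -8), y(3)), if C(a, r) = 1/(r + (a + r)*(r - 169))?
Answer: 262999052/9073 ≈ 28987.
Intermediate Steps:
L(T, Z) = 0
y(f) = -7 - 12*f
C(a, r) = 1/(r + (-169 + r)*(a + r)) (C(a, r) = 1/(r + (a + r)*(-169 + r)) = 1/(r + (-169 + r)*(a + r)))
28987 + C(L(-6, -8), y(3)) = 28987 + 1/((-7 - 12*3)**2 - 169*0 - 168*(-7 - 12*3) + 0*(-7 - 12*3)) = 28987 + 1/((-7 - 36)**2 + 0 - 168*(-7 - 36) + 0*(-7 - 36)) = 28987 + 1/((-43)**2 + 0 - 168*(-43) + 0*(-43)) = 28987 + 1/(1849 + 0 + 7224 + 0) = 28987 + 1/9073 = 262999052/9073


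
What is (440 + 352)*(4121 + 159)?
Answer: 3389760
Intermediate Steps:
(440 + 352)*(4121 + 159) = 792*4280 = 3389760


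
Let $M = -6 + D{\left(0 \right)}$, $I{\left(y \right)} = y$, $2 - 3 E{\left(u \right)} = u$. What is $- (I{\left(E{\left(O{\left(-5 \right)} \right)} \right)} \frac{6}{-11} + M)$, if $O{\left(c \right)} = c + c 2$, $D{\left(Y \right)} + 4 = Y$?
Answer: $\frac{144}{11} \approx 13.091$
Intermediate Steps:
$D{\left(Y \right)} = -4 + Y$
$O{\left(c \right)} = 3 c$ ($O{\left(c \right)} = c + 2 c = 3 c$)
$E{\left(u \right)} = \frac{2}{3} - \frac{u}{3}$
$M = -10$ ($M = -6 + \left(-4 + 0\right) = -6 - 4 = -10$)
$- (I{\left(E{\left(O{\left(-5 \right)} \right)} \right)} \frac{6}{-11} + M) = - (\left(\frac{2}{3} - \frac{3 \left(-5\right)}{3}\right) \frac{6}{-11} - 10) = - (\left(\frac{2}{3} - -5\right) 6 \left(- \frac{1}{11}\right) - 10) = - (\left(\frac{2}{3} + 5\right) \left(- \frac{6}{11}\right) - 10) = - (\frac{17}{3} \left(- \frac{6}{11}\right) - 10) = - (- \frac{34}{11} - 10) = \left(-1\right) \left(- \frac{144}{11}\right) = \frac{144}{11}$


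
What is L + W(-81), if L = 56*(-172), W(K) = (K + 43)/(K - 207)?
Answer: -1386989/144 ≈ -9631.9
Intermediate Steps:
W(K) = (43 + K)/(-207 + K)
L = -9632
L + W(-81) = -9632 + (43 - 81)/(-207 - 81) = -9632 - 38/(-288) = -9632 - 1/288*(-38) = -9632 + 19/144 = -1386989/144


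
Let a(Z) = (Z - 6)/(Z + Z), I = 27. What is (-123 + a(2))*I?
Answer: -3348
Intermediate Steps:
a(Z) = (-6 + Z)/(2*Z) (a(Z) = (-6 + Z)/((2*Z)) = (-6 + Z)*(1/(2*Z)) = (-6 + Z)/(2*Z))
(-123 + a(2))*I = (-123 + (1/2)*(-6 + 2)/2)*27 = (-123 + (1/2)*(1/2)*(-4))*27 = (-123 - 1)*27 = -124*27 = -3348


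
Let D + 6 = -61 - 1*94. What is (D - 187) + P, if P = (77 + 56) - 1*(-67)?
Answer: -148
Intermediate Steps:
P = 200 (P = 133 + 67 = 200)
D = -161 (D = -6 + (-61 - 1*94) = -6 + (-61 - 94) = -6 - 155 = -161)
(D - 187) + P = (-161 - 187) + 200 = -348 + 200 = -148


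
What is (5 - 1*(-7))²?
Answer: 144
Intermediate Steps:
(5 - 1*(-7))² = (5 + 7)² = 12² = 144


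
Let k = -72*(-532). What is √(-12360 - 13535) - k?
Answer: -38304 + I*√25895 ≈ -38304.0 + 160.92*I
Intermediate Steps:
k = 38304
√(-12360 - 13535) - k = √(-12360 - 13535) - 1*38304 = √(-25895) - 38304 = I*√25895 - 38304 = -38304 + I*√25895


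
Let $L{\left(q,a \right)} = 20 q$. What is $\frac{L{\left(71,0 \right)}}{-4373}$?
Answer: $- \frac{1420}{4373} \approx -0.32472$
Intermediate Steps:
$\frac{L{\left(71,0 \right)}}{-4373} = \frac{20 \cdot 71}{-4373} = 1420 \left(- \frac{1}{4373}\right) = - \frac{1420}{4373}$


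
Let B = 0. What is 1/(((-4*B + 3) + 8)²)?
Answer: 1/121 ≈ 0.0082645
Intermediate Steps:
1/(((-4*B + 3) + 8)²) = 1/(((-4*0 + 3) + 8)²) = 1/(((0 + 3) + 8)²) = 1/((3 + 8)²) = 1/(11²) = 1/121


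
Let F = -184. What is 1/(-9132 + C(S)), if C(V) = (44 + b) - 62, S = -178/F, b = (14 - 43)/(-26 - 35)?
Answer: -61/558121 ≈ -0.00010930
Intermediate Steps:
b = 29/61 (b = -29/(-61) = -29*(-1/61) = 29/61 ≈ 0.47541)
S = 89/92 (S = -178/(-184) = -178*(-1/184) = 89/92 ≈ 0.96739)
C(V) = -1069/61 (C(V) = (44 + 29/61) - 62 = 2713/61 - 62 = -1069/61)
1/(-9132 + C(S)) = 1/(-9132 - 1069/61) = 1/(-558121/61) = -61/558121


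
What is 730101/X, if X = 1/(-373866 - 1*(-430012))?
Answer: 40992250746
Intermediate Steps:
X = 1/56146 (X = 1/(-373866 + 430012) = 1/56146 ≈ 1.7811e-5)
730101/X = 730101/(1/56146) = 730101*56146 = 40992250746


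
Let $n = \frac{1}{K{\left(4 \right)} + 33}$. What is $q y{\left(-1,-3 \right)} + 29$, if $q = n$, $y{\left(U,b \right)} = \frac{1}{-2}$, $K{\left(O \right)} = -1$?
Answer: $\frac{1855}{64} \approx 28.984$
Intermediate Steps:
$y{\left(U,b \right)} = - \frac{1}{2}$
$n = \frac{1}{32}$ ($n = \frac{1}{-1 + 33} = \frac{1}{32} \approx 0.03125$)
$q = \frac{1}{32} \approx 0.03125$
$q y{\left(-1,-3 \right)} + 29 = \frac{1}{32} \left(- \frac{1}{2}\right) + 29 = - \frac{1}{64} + 29 = \frac{1855}{64}$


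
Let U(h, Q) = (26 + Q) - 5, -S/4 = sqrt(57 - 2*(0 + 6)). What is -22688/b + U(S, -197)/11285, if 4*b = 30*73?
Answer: -102452176/2471415 ≈ -41.455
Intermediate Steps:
S = -12*sqrt(5) (S = -4*sqrt(57 - 2*(0 + 6)) = -4*sqrt(57 - 2*6) = -4*sqrt(57 - 12) = -12*sqrt(5) ≈ -26.833)
U(h, Q) = 21 + Q
b = 1095/2 (b = (30*73)/4 = (1/4)*2190 = 1095/2 ≈ 547.50)
-22688/b + U(S, -197)/11285 = -22688/1095/2 + (21 - 197)/11285 = -22688*2/1095 - 176*1/11285 = -45376/1095 - 176/11285 = -102452176/2471415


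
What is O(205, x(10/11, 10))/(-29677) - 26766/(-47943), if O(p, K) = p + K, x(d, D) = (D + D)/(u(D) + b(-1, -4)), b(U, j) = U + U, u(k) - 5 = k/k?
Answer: 87140728/158089379 ≈ 0.55121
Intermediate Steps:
u(k) = 6 (u(k) = 5 + k/k = 5 + 1 = 6)
b(U, j) = 2*U
x(d, D) = D/2 (x(d, D) = (D + D)/(6 + 2*(-1)) = (2*D)/(6 - 2) = (2*D)/4 = (2*D)*(1/4) = D/2)
O(p, K) = K + p
O(205, x(10/11, 10))/(-29677) - 26766/(-47943) = ((1/2)*10 + 205)/(-29677) - 26766/(-47943) = (5 + 205)*(-1/29677) - 26766*(-1/47943) = 210*(-1/29677) + 2974/5327 = -210/29677 + 2974/5327 = 87140728/158089379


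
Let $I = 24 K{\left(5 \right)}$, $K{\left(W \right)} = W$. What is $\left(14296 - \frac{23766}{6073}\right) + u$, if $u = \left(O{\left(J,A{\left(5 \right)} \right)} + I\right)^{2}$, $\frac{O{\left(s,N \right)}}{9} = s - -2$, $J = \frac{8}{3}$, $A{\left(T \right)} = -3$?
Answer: $\frac{246175654}{6073} \approx 40536.0$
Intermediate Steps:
$I = 120$ ($I = 24 \cdot 5 = 120$)
$J = \frac{8}{3}$ ($J = 8 \cdot \frac{1}{3} = \frac{8}{3} \approx 2.6667$)
$O{\left(s,N \right)} = 18 + 9 s$ ($O{\left(s,N \right)} = 9 \left(s - -2\right) = 9 \left(s + 2\right) = 9 \left(2 + s\right) = 18 + 9 s$)
$u = 26244$ ($u = \left(\left(18 + 9 \cdot \frac{8}{3}\right) + 120\right)^{2} = \left(\left(18 + 24\right) + 120\right)^{2} = \left(42 + 120\right)^{2} = 162^{2} = 26244$)
$\left(14296 - \frac{23766}{6073}\right) + u = \left(14296 - \frac{23766}{6073}\right) + 26244 = \frac{86795842}{6073} + 26244 = \frac{246175654}{6073}$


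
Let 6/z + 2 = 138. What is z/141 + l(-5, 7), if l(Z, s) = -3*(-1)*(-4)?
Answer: -38351/3196 ≈ -12.000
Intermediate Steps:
z = 3/68 (z = 6/(-2 + 138) = 6/136 = 6*(1/136) = 3/68 ≈ 0.044118)
l(Z, s) = -12 (l(Z, s) = 3*(-4) = -12)
z/141 + l(-5, 7) = (3/68)/141 - 12 = (1/141)*(3/68) - 12 = 1/3196 - 12 = -38351/3196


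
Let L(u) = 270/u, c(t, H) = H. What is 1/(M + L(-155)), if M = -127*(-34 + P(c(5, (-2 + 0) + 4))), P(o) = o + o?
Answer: 31/118056 ≈ 0.00026259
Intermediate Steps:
P(o) = 2*o
M = 3810 (M = -127*(-34 + 2*((-2 + 0) + 4)) = -127*(-34 + 2*(-2 + 4)) = -127*(-34 + 2*2) = -127*(-34 + 4) = -127*(-30) = 3810)
1/(M + L(-155)) = 1/(3810 + 270/(-155)) = 1/(3810 + 270*(-1/155)) = 1/(3810 - 54/31) = 1/(118056/31) = 31/118056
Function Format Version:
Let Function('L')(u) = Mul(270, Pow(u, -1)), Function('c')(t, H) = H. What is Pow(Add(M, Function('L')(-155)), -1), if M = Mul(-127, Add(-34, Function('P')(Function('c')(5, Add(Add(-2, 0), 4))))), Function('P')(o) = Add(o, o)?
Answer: Rational(31, 118056) ≈ 0.00026259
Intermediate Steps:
Function('P')(o) = Mul(2, o)
M = 3810 (M = Mul(-127, Add(-34, Mul(2, Add(Add(-2, 0), 4)))) = Mul(-127, Add(-34, Mul(2, Add(-2, 4)))) = Mul(-127, Add(-34, Mul(2, 2))) = Mul(-127, Add(-34, 4)) = Mul(-127, -30) = 3810)
Pow(Add(M, Function('L')(-155)), -1) = Pow(Add(3810, Mul(270, Pow(-155, -1))), -1) = Pow(Add(3810, Mul(270, Rational(-1, 155))), -1) = Pow(Add(3810, Rational(-54, 31)), -1) = Pow(Rational(118056, 31), -1) = Rational(31, 118056)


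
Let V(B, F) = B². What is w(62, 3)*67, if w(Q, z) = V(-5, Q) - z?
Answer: 1474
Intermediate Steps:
w(Q, z) = 25 - z (w(Q, z) = (-5)² - z = 25 - z)
w(62, 3)*67 = (25 - 1*3)*67 = (25 - 3)*67 = 22*67 = 1474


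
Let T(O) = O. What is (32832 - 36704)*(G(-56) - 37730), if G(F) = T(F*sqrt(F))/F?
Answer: 146090560 - 7744*I*sqrt(14) ≈ 1.4609e+8 - 28975.0*I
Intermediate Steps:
G(F) = sqrt(F) (G(F) = (F*sqrt(F))/F = F**(3/2)/F = sqrt(F))
(32832 - 36704)*(G(-56) - 37730) = (32832 - 36704)*(sqrt(-56) - 37730) = -3872*(2*I*sqrt(14) - 37730) = -3872*(-37730 + 2*I*sqrt(14)) = 146090560 - 7744*I*sqrt(14)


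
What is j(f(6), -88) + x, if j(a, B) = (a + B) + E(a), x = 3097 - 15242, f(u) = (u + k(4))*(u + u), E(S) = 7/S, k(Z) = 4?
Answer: -1453553/120 ≈ -12113.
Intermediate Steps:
f(u) = 2*u*(4 + u) (f(u) = (u + 4)*(u + u) = (4 + u)*(2*u) = 2*u*(4 + u))
x = -12145
j(a, B) = B + a + 7/a (j(a, B) = (a + B) + 7/a = (B + a) + 7/a = B + a + 7/a)
j(f(6), -88) + x = (-88 + 2*6*(4 + 6) + 7/((2*6*(4 + 6)))) - 12145 = (-88 + 2*6*10 + 7/((2*6*10))) - 12145 = (-88 + 120 + 7/120) - 12145 = 3847/120 - 12145 = -1453553/120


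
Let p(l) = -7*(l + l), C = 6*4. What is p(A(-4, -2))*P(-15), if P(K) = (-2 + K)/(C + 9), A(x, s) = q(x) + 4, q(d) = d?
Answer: 0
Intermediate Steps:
A(x, s) = 4 + x (A(x, s) = x + 4 = 4 + x)
C = 24
p(l) = -14*l
P(K) = -2/33 + K/33 (P(K) = (-2 + K)/(24 + 9) = (-2 + K)/33 = (-2 + K)*(1/33) = -2/33 + K/33)
p(A(-4, -2))*P(-15) = (-14*(4 - 4))*(-2/33 + (1/33)*(-15)) = (-14*0)*(-2/33 - 5/11) = 0*(-17/33) = 0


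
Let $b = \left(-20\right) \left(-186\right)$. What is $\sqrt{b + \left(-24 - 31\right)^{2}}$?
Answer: $\sqrt{6745} \approx 82.128$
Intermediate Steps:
$b = 3720$
$\sqrt{b + \left(-24 - 31\right)^{2}} = \sqrt{3720 + \left(-24 - 31\right)^{2}} = \sqrt{3720 + \left(-55\right)^{2}} = \sqrt{3720 + 3025} = \sqrt{6745}$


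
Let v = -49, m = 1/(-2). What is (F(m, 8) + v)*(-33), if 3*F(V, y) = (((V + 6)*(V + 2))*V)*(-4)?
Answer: 2871/2 ≈ 1435.5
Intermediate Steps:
m = -½ ≈ -0.50000
F(V, y) = -4*V*(2 + V)*(6 + V)/3 (F(V, y) = ((((V + 6)*(V + 2))*V)*(-4))/3 = ((((6 + V)*(2 + V))*V)*(-4))/3 = ((((2 + V)*(6 + V))*V)*(-4))/3 = ((V*(2 + V)*(6 + V))*(-4))/3 = (-4*V*(2 + V)*(6 + V))/3 = -4*V*(2 + V)*(6 + V)/3)
(F(m, 8) + v)*(-33) = (-4/3*(-½)*(12 + (-½)² + 8*(-½)) - 49)*(-33) = (-4/3*(-½)*(12 + ¼ - 4) - 49)*(-33) = (-4/3*(-½)*33/4 - 49)*(-33) = (11/2 - 49)*(-33) = -87/2*(-33) = 2871/2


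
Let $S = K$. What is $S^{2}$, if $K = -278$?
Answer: $77284$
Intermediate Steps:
$S = -278$
$S^{2} = \left(-278\right)^{2} = 77284$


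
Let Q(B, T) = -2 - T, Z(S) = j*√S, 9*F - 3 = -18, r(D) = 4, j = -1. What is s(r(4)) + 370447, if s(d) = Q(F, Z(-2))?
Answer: 370445 + I*√2 ≈ 3.7045e+5 + 1.4142*I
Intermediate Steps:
F = -5/3 (F = ⅓ + (⅑)*(-18) = ⅓ - 2 = -5/3 ≈ -1.6667)
Z(S) = -√S
s(d) = -2 + I*√2 (s(d) = -2 - (-1)*√(-2) = -2 - (-1)*I*√2 = -2 + I*√2)
s(r(4)) + 370447 = (-2 + I*√2) + 370447 = 370445 + I*√2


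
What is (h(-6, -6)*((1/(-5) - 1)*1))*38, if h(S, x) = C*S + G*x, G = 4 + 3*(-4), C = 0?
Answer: -10944/5 ≈ -2188.8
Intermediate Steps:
G = -8 (G = 4 - 12 = -8)
h(S, x) = -8*x (h(S, x) = 0*S - 8*x = 0 - 8*x = -8*x)
(h(-6, -6)*((1/(-5) - 1)*1))*38 = ((-8*(-6))*((1/(-5) - 1)*1))*38 = (48*((-1/5 - 1)*1))*38 = (48*(-6/5*1))*38 = (48*(-6/5))*38 = -288/5*38 = -10944/5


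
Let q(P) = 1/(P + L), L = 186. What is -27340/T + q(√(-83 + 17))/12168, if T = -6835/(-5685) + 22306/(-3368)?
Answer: 3679786575627988843/729582279410088 - I*√66/421767216 ≈ 5043.7 - 1.9262e-8*I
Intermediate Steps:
T = -10378933/1914708 (T = -6835*(-1/5685) + 22306*(-1/3368) = 1367/1137 - 11153/1684 = -10378933/1914708 ≈ -5.4206)
q(P) = 1/(186 + P) (q(P) = 1/(P + 186) = 1/(186 + P))
-27340/T + q(√(-83 + 17))/12168 = -27340/(-10378933/1914708) + 1/((186 + √(-83 + 17))*12168) = -27340*(-1914708/10378933) + (1/12168)/(186 + √(-66)) = 52348116720/10378933 + (1/12168)/(186 + I*√66) = 52348116720/10378933 + 1/(12168*(186 + I*√66))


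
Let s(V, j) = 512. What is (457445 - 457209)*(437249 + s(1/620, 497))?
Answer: 103311596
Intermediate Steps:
(457445 - 457209)*(437249 + s(1/620, 497)) = (457445 - 457209)*(437249 + 512) = 236*437761 = 103311596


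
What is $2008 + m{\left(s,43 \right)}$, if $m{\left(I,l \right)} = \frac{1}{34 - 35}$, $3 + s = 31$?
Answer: $2007$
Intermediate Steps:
$s = 28$ ($s = -3 + 31 = 28$)
$m{\left(I,l \right)} = -1$ ($m{\left(I,l \right)} = \frac{1}{-1} = -1$)
$2008 + m{\left(s,43 \right)} = 2008 - 1 = 2007$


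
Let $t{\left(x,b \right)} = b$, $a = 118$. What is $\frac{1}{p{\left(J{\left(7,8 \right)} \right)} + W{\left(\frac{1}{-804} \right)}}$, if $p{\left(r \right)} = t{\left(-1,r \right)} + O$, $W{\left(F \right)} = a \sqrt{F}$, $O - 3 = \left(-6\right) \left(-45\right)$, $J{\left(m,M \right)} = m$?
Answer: $\frac{56280}{15761881} - \frac{59 i \sqrt{201}}{15761881} \approx 0.0035706 - 5.3069 \cdot 10^{-5} i$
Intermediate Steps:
$O = 273$ ($O = 3 - -270 = 3 + 270 = 273$)
$W{\left(F \right)} = 118 \sqrt{F}$
$p{\left(r \right)} = 273 + r$ ($p{\left(r \right)} = r + 273 = 273 + r$)
$\frac{1}{p{\left(J{\left(7,8 \right)} \right)} + W{\left(\frac{1}{-804} \right)}} = \frac{1}{\left(273 + 7\right) + 118 \sqrt{\frac{1}{-804}}} = \frac{1}{280 + 118 \sqrt{- \frac{1}{804}}} = \frac{1}{280 + 118 \frac{i \sqrt{201}}{402}} = \frac{1}{280 + \frac{59 i \sqrt{201}}{201}}$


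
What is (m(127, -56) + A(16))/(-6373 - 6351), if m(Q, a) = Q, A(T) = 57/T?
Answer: -2089/203584 ≈ -0.010261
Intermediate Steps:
(m(127, -56) + A(16))/(-6373 - 6351) = (127 + 57/16)/(-6373 - 6351) = (127 + 57*(1/16))/(-12724) = (127 + 57/16)*(-1/12724) = (2089/16)*(-1/12724) = -2089/203584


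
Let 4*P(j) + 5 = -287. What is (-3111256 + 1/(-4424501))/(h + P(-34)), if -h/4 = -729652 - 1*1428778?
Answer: -13765755283257/38199579785147 ≈ -0.36036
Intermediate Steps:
P(j) = -73 (P(j) = -5/4 + (1/4)*(-287) = -5/4 - 287/4 = -73)
h = 8633720 (h = -4*(-729652 - 1*1428778) = -4*(-729652 - 1428778) = -4*(-2158430) = 8633720)
(-3111256 + 1/(-4424501))/(h + P(-34)) = (-3111256 + 1/(-4424501))/(8633720 - 73) = (-3111256 - 1/4424501)/8633647 = -13765755283257/4424501*1/8633647 = -13765755283257/38199579785147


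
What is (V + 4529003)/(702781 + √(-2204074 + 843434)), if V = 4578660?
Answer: 6400692510803/493902494601 - 145722608*I*√5315/493902494601 ≈ 12.959 - 0.02151*I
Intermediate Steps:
(V + 4529003)/(702781 + √(-2204074 + 843434)) = (4578660 + 4529003)/(702781 + √(-2204074 + 843434)) = 9107663/(702781 + √(-1360640)) = 9107663/(702781 + 16*I*√5315)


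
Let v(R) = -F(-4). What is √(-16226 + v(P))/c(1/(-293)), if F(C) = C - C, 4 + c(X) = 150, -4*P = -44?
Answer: I*√16226/146 ≈ 0.87247*I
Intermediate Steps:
P = 11 (P = -¼*(-44) = 11)
c(X) = 146 (c(X) = -4 + 150 = 146)
F(C) = 0
v(R) = 0 (v(R) = -1*0 = 0)
√(-16226 + v(P))/c(1/(-293)) = √(-16226 + 0)/146 = √(-16226)*(1/146) = (I*√16226)*(1/146) = I*√16226/146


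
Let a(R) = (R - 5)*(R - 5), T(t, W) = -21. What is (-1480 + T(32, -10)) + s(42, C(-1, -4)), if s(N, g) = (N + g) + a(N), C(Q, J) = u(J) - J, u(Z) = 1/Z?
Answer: -345/4 ≈ -86.250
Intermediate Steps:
C(Q, J) = 1/J - J
a(R) = (-5 + R)² (a(R) = (-5 + R)*(-5 + R) = (-5 + R)²)
s(N, g) = N + g + (-5 + N)² (s(N, g) = (N + g) + (-5 + N)² = N + g + (-5 + N)²)
(-1480 + T(32, -10)) + s(42, C(-1, -4)) = (-1480 - 21) + (42 + (1/(-4) - 1*(-4)) + (-5 + 42)²) = -1501 + (42 + (-¼ + 4) + 37²) = -1501 + (42 + 15/4 + 1369) = -1501 + 5659/4 = -345/4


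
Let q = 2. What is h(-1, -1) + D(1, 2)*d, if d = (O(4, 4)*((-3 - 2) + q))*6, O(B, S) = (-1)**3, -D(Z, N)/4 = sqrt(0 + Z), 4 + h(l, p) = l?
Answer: -77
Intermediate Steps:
h(l, p) = -4 + l
D(Z, N) = -4*sqrt(Z) (D(Z, N) = -4*sqrt(0 + Z) = -4*sqrt(Z))
O(B, S) = -1
d = 18 (d = -((-3 - 2) + 2)*6 = -(-5 + 2)*6 = -1*(-3)*6 = 3*6 = 18)
h(-1, -1) + D(1, 2)*d = (-4 - 1) - 4*sqrt(1)*18 = -5 - 4*1*18 = -5 - 4*18 = -5 - 72 = -77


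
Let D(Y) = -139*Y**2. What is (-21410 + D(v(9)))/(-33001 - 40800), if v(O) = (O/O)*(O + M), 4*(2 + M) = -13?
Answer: 53405/168688 ≈ 0.31659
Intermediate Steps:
M = -21/4 (M = -2 + (1/4)*(-13) = -2 - 13/4 = -21/4 ≈ -5.2500)
v(O) = -21/4 + O (v(O) = (O/O)*(O - 21/4) = 1*(-21/4 + O) = -21/4 + O)
(-21410 + D(v(9)))/(-33001 - 40800) = (-21410 - 139*(-21/4 + 9)**2)/(-33001 - 40800) = (-21410 - 139*(15/4)**2)/(-73801) = (-21410 - 139*225/16)*(-1/73801) = (-21410 - 31275/16)*(-1/73801) = -373835/16*(-1/73801) = 53405/168688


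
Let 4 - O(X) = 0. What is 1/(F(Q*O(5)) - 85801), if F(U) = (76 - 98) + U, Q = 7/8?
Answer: -2/171639 ≈ -1.1652e-5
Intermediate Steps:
Q = 7/8 (Q = 7*(⅛) = 7/8 ≈ 0.87500)
O(X) = 4 (O(X) = 4 - 1*0 = 4 + 0 = 4)
F(U) = -22 + U
1/(F(Q*O(5)) - 85801) = 1/((-22 + (7/8)*4) - 85801) = 1/((-22 + 7/2) - 85801) = 1/(-37/2 - 85801) = 1/(-171639/2) = -2/171639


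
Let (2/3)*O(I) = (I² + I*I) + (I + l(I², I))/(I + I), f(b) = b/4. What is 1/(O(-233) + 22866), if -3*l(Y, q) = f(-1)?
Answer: 3728/692415419 ≈ 5.3840e-6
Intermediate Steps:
f(b) = b/4 (f(b) = b*(¼) = b/4)
l(Y, q) = 1/12 (l(Y, q) = -(-1)/12 = -⅓*(-¼) = 1/12)
O(I) = 3*I² + 3*(1/12 + I)/(4*I) (O(I) = 3*((I² + I*I) + (I + 1/12)/(I + I))/2 = 3*((I² + I²) + (1/12 + I)/((2*I)))/2 = 3*(2*I² + (1/12 + I)*(1/(2*I)))/2 = 3*(2*I² + (1/12 + I)/(2*I))/2 = 3*I² + 3*(1/12 + I)/(4*I))
1/(O(-233) + 22866) = 1/((1/16)*(1 + 12*(-233) + 48*(-233)³)/(-233) + 22866) = 1/((1/16)*(-1/233)*(1 - 2796 + 48*(-12649337)) + 22866) = 1/((1/16)*(-1/233)*(1 - 2796 - 607168176) + 22866) = 1/((1/16)*(-1/233)*(-607170971) + 22866) = 1/(607170971/3728 + 22866) = 1/(692415419/3728) = 3728/692415419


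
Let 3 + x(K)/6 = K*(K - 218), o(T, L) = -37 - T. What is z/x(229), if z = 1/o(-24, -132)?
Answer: -1/196248 ≈ -5.0956e-6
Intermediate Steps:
x(K) = -18 + 6*K*(-218 + K) (x(K) = -18 + 6*(K*(K - 218)) = -18 + 6*(K*(-218 + K)) = -18 + 6*K*(-218 + K))
z = -1/13 (z = 1/(-37 - 1*(-24)) = 1/(-37 + 24) = 1/(-13) = -1/13 ≈ -0.076923)
z/x(229) = -1/(13*(-18 - 1308*229 + 6*229²)) = -1/(13*(-18 - 299532 + 6*52441)) = -1/(13*(-18 - 299532 + 314646)) = -1/13/15096 = -1/13*1/15096 = -1/196248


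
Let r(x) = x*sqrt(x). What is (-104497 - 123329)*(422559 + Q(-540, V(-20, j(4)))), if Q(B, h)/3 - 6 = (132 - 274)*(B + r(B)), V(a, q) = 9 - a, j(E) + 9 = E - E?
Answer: -148683120642 - 314454558240*I*sqrt(15) ≈ -1.4868e+11 - 1.2179e+12*I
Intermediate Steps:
j(E) = -9 (j(E) = -9 + (E - E) = -9 + 0 = -9)
r(x) = x**(3/2)
Q(B, h) = 18 - 426*B - 426*B**(3/2) (Q(B, h) = 18 + 3*((132 - 274)*(B + B**(3/2))) = 18 + 3*(-142*(B + B**(3/2))) = 18 + 3*(-142*B - 142*B**(3/2)) = 18 + (-426*B - 426*B**(3/2)) = 18 - 426*B - 426*B**(3/2))
(-104497 - 123329)*(422559 + Q(-540, V(-20, j(4)))) = (-104497 - 123329)*(422559 + (18 - 426*(-540) - (-1380240)*I*sqrt(15))) = -227826*(422559 + (18 + 230040 - (-1380240)*I*sqrt(15))) = -227826*(422559 + (18 + 230040 + 1380240*I*sqrt(15))) = -227826*(422559 + (230058 + 1380240*I*sqrt(15))) = -227826*(652617 + 1380240*I*sqrt(15)) = -148683120642 - 314454558240*I*sqrt(15)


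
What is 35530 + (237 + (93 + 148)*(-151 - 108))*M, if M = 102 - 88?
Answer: -835018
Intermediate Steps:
M = 14
35530 + (237 + (93 + 148)*(-151 - 108))*M = 35530 + (237 + (93 + 148)*(-151 - 108))*14 = 35530 + (237 + 241*(-259))*14 = 35530 + (237 - 62419)*14 = 35530 - 62182*14 = 35530 - 870548 = -835018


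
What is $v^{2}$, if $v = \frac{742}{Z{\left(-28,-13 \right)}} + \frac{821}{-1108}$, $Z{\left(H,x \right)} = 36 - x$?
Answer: $\frac{12477113401}{60155536} \approx 207.41$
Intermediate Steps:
$v = \frac{111701}{7756}$ ($v = \frac{742}{36 - -13} + \frac{821}{-1108} = \frac{742}{36 + 13} + 821 \left(- \frac{1}{1108}\right) = \frac{742}{49} - \frac{821}{1108} = 742 \cdot \frac{1}{49} - \frac{821}{1108} = \frac{106}{7} - \frac{821}{1108} = \frac{111701}{7756} \approx 14.402$)
$v^{2} = \left(\frac{111701}{7756}\right)^{2} = \frac{12477113401}{60155536}$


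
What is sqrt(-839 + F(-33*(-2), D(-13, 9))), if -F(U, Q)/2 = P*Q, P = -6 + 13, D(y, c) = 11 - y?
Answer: 5*I*sqrt(47) ≈ 34.278*I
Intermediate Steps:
P = 7
F(U, Q) = -14*Q
sqrt(-839 + F(-33*(-2), D(-13, 9))) = sqrt(-839 - 14*(11 - 1*(-13))) = sqrt(-839 - 14*(11 + 13)) = sqrt(-839 - 14*24) = sqrt(-839 - 336) = sqrt(-1175) = 5*I*sqrt(47)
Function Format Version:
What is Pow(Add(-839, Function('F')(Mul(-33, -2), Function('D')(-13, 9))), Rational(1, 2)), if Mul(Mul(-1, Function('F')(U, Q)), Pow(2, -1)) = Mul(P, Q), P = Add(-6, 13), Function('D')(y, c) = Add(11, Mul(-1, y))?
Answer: Mul(5, I, Pow(47, Rational(1, 2))) ≈ Mul(34.278, I)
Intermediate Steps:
P = 7
Function('F')(U, Q) = Mul(-14, Q) (Function('F')(U, Q) = Mul(-2, Mul(7, Q)) = Mul(-14, Q))
Pow(Add(-839, Function('F')(Mul(-33, -2), Function('D')(-13, 9))), Rational(1, 2)) = Pow(Add(-839, Mul(-14, Add(11, Mul(-1, -13)))), Rational(1, 2)) = Pow(Add(-839, Mul(-14, Add(11, 13))), Rational(1, 2)) = Pow(Add(-839, Mul(-14, 24)), Rational(1, 2)) = Pow(Add(-839, -336), Rational(1, 2)) = Pow(-1175, Rational(1, 2)) = Mul(5, I, Pow(47, Rational(1, 2)))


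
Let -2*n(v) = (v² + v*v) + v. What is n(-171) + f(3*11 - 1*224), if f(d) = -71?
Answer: -58453/2 ≈ -29227.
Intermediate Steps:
n(v) = -v² - v/2 (n(v) = -((v² + v*v) + v)/2 = -((v² + v²) + v)/2 = -(2*v² + v)/2 = -(v + 2*v²)/2 = -v² - v/2)
n(-171) + f(3*11 - 1*224) = -1*(-171)*(½ - 171) - 71 = -1*(-171)*(-341/2) - 71 = -58311/2 - 71 = -58453/2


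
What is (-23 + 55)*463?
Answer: 14816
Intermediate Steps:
(-23 + 55)*463 = 32*463 = 14816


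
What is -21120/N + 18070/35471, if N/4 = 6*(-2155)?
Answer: 14031066/15288001 ≈ 0.91778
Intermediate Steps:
N = -51720 (N = 4*(6*(-2155)) = 4*(-12930) = -51720)
-21120/N + 18070/35471 = -21120/(-51720) + 18070/35471 = -21120*(-1/51720) + 18070*(1/35471) = 176/431 + 18070/35471 = 14031066/15288001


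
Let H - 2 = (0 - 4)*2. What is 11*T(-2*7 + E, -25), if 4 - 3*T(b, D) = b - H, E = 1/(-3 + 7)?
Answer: 517/12 ≈ 43.083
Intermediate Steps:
H = -6 (H = 2 + (0 - 4)*2 = 2 - 4*2 = 2 - 8 = -6)
E = ¼ (E = 1/4 = ¼ ≈ 0.25000)
T(b, D) = -⅔ - b/3 (T(b, D) = 4/3 - (b - 1*(-6))/3 = 4/3 - (b + 6)/3 = 4/3 - (6 + b)/3 = 4/3 + (-2 - b/3) = -⅔ - b/3)
11*T(-2*7 + E, -25) = 11*(-⅔ - (-2*7 + ¼)/3) = 11*(-⅔ - (-14 + ¼)/3) = 11*(-⅔ - ⅓*(-55/4)) = 11*(-⅔ + 55/12) = 11*(47/12) = 517/12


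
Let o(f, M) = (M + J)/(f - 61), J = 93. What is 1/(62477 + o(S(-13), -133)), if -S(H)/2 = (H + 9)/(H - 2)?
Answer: 923/57666871 ≈ 1.6006e-5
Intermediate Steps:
S(H) = -2*(9 + H)/(-2 + H) (S(H) = -2*(H + 9)/(H - 2) = -2*(9 + H)/(-2 + H))
o(f, M) = (93 + M)/(-61 + f) (o(f, M) = (M + 93)/(f - 61) = (93 + M)/(-61 + f))
1/(62477 + o(S(-13), -133)) = 1/(62477 + (93 - 133)/(-61 + 2*(-9 - 1*(-13))/(-2 - 13))) = 1/(62477 - 40/(-61 + 2*(-9 + 13)/(-15))) = 1/(62477 - 40/(-61 + 2*(-1/15)*4)) = 1/(62477 - 40/(-61 - 8/15)) = 1/(62477 - 40/(-923/15)) = 1/(62477 - 15/923*(-40)) = 1/(62477 + 600/923) = 1/(57666871/923) = 923/57666871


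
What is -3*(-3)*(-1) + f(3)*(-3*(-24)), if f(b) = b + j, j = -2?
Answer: 63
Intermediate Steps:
f(b) = -2 + b (f(b) = b - 2 = -2 + b)
-3*(-3)*(-1) + f(3)*(-3*(-24)) = -3*(-3)*(-1) + (-2 + 3)*(-3*(-24)) = 9*(-1) + 1*72 = -9 + 72 = 63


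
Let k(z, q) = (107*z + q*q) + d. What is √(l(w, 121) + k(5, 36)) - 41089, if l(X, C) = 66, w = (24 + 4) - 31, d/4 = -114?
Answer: -41089 + √1441 ≈ -41051.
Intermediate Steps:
d = -456 (d = 4*(-114) = -456)
k(z, q) = -456 + q² + 107*z (k(z, q) = (107*z + q*q) - 456 = (107*z + q²) - 456 = (q² + 107*z) - 456 = -456 + q² + 107*z)
w = -3 (w = 28 - 31 = -3)
√(l(w, 121) + k(5, 36)) - 41089 = √(66 + (-456 + 36² + 107*5)) - 41089 = √(66 + (-456 + 1296 + 535)) - 41089 = √(66 + 1375) - 41089 = √1441 - 41089 = -41089 + √1441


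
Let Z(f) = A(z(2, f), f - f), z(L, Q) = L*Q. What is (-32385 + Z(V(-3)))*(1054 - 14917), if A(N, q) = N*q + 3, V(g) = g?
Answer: 448911666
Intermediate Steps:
A(N, q) = 3 + N*q
Z(f) = 3 (Z(f) = 3 + (2*f)*(f - f) = 3 + (2*f)*0 = 3 + 0 = 3)
(-32385 + Z(V(-3)))*(1054 - 14917) = (-32385 + 3)*(1054 - 14917) = -32382*(-13863) = 448911666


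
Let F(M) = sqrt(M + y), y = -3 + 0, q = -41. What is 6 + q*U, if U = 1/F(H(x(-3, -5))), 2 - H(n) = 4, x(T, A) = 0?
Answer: 6 + 41*I*sqrt(5)/5 ≈ 6.0 + 18.336*I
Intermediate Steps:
y = -3
H(n) = -2 (H(n) = 2 - 1*4 = 2 - 4 = -2)
F(M) = sqrt(-3 + M) (F(M) = sqrt(M - 3) = sqrt(-3 + M))
U = -I*sqrt(5)/5 (U = 1/(sqrt(-3 - 2)) = 1/(sqrt(-5)) = 1/(I*sqrt(5)) = -I*sqrt(5)/5 ≈ -0.44721*I)
6 + q*U = 6 - (-41)*I*sqrt(5)/5 = 6 + 41*I*sqrt(5)/5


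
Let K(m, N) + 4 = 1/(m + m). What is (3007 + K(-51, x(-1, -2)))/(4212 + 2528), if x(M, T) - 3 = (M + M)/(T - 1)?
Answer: 61261/137496 ≈ 0.44555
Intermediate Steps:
x(M, T) = 3 + 2*M/(-1 + T) (x(M, T) = 3 + (M + M)/(T - 1) = 3 + (2*M)/(-1 + T) = 3 + 2*M/(-1 + T))
K(m, N) = -4 + 1/(2*m) (K(m, N) = -4 + 1/(m + m) = -4 + 1/(2*m))
(3007 + K(-51, x(-1, -2)))/(4212 + 2528) = (3007 + (-4 + (½)/(-51)))/(4212 + 2528) = (3007 + (-4 + (½)*(-1/51)))/6740 = (3007 + (-4 - 1/102))*(1/6740) = (3007 - 409/102)*(1/6740) = (306305/102)*(1/6740) = 61261/137496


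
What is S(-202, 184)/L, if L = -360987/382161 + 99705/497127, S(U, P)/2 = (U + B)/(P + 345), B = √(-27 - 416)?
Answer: 2132026410683/2077104126541 - 21109172383*I*√443/4154208253082 ≈ 1.0264 - 0.10695*I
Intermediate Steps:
B = I*√443 (B = √(-443) = I*√443 ≈ 21.048*I)
S(U, P) = 2*(U + I*√443)/(345 + P) (S(U, P) = 2*((U + I*√443)/(P + 345)) = 2*((U + I*√443)/(345 + P)) = 2*(U + I*√443)/(345 + P))
L = -15705891316/21109172383 (L = -360987*1/382161 + 99705*(1/497127) = -120329/127387 + 33235/165709 = -15705891316/21109172383 ≈ -0.74403)
S(-202, 184)/L = (2*(-202 + I*√443)/(345 + 184))/(-15705891316/21109172383) = (2*(-202 + I*√443)/529)*(-21109172383/15705891316) = (2*(1/529)*(-202 + I*√443))*(-21109172383/15705891316) = (-404/529 + 2*I*√443/529)*(-21109172383/15705891316) = 2132026410683/2077104126541 - 21109172383*I*√443/4154208253082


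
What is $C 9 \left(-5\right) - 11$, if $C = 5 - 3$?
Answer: $-101$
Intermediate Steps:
$C = 2$
$C 9 \left(-5\right) - 11 = 2 \cdot 9 \left(-5\right) - 11 = 2 \left(-45\right) - 11 = -90 - 11 = -101$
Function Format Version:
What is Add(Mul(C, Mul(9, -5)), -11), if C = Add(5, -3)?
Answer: -101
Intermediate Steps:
C = 2
Add(Mul(C, Mul(9, -5)), -11) = Add(Mul(2, Mul(9, -5)), -11) = Add(Mul(2, -45), -11) = Add(-90, -11) = -101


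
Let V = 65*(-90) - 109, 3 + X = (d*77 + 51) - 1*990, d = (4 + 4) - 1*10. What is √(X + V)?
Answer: I*√7055 ≈ 83.994*I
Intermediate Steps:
d = -2 (d = 8 - 10 = -2)
X = -1096 (X = -3 + ((-2*77 + 51) - 1*990) = -3 + ((-154 + 51) - 990) = -3 + (-103 - 990) = -3 - 1093 = -1096)
V = -5959 (V = -5850 - 109 = -5959)
√(X + V) = √(-1096 - 5959) = √(-7055) = I*√7055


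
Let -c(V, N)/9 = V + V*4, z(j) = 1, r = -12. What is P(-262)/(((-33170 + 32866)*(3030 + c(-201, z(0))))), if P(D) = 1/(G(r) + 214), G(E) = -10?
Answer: -1/748843200 ≈ -1.3354e-9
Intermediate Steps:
P(D) = 1/204 (P(D) = 1/(-10 + 214) = 1/204)
c(V, N) = -45*V (c(V, N) = -9*(V + V*4) = -9*(V + 4*V) = -45*V)
P(-262)/(((-33170 + 32866)*(3030 + c(-201, z(0))))) = 1/(204*(((-33170 + 32866)*(3030 - 45*(-201))))) = 1/(204*((-304*(3030 + 9045)))) = 1/(204*((-304*12075))) = (1/204)/(-3670800) = (1/204)*(-1/3670800) = -1/748843200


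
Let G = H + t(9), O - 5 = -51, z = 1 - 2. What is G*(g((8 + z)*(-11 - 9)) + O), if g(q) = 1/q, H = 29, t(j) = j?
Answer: -122379/70 ≈ -1748.3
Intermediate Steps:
z = -1
O = -46 (O = 5 - 51 = -46)
G = 38 (G = 29 + 9 = 38)
G*(g((8 + z)*(-11 - 9)) + O) = 38*(1/((8 - 1)*(-11 - 9)) - 46) = 38*(1/(7*(-20)) - 46) = 38*(1/(-140) - 46) = 38*(-1/140 - 46) = 38*(-6441/140) = -122379/70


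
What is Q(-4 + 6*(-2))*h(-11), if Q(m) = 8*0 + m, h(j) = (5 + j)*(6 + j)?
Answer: -480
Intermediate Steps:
Q(m) = m (Q(m) = 0 + m = m)
Q(-4 + 6*(-2))*h(-11) = (-4 + 6*(-2))*(30 + (-11)² + 11*(-11)) = (-4 - 12)*(30 + 121 - 121) = -16*30 = -480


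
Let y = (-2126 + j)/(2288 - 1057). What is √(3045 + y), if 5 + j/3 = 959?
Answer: √4615180261/1231 ≈ 55.187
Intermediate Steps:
j = 2862 (j = -15 + 3*959 = -15 + 2877 = 2862)
y = 736/1231 (y = (-2126 + 2862)/(2288 - 1057) = 736/1231 ≈ 0.59789)
√(3045 + y) = √(3045 + 736/1231) = √(3749131/1231) = √4615180261/1231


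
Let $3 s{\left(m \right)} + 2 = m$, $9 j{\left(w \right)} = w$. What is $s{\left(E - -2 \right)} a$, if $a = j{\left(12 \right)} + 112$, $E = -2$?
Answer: $- \frac{680}{9} \approx -75.556$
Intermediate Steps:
$j{\left(w \right)} = \frac{w}{9}$
$s{\left(m \right)} = - \frac{2}{3} + \frac{m}{3}$
$a = \frac{340}{3}$ ($a = \frac{1}{9} \cdot 12 + 112 = \frac{4}{3} + 112 = \frac{340}{3} \approx 113.33$)
$s{\left(E - -2 \right)} a = \left(- \frac{2}{3} + \frac{-2 - -2}{3}\right) \frac{340}{3} = \left(- \frac{2}{3} + \frac{-2 + 2}{3}\right) \frac{340}{3} = \left(- \frac{2}{3} + \frac{1}{3} \cdot 0\right) \frac{340}{3} = \left(- \frac{2}{3} + 0\right) \frac{340}{3} = \left(- \frac{2}{3}\right) \frac{340}{3} = - \frac{680}{9}$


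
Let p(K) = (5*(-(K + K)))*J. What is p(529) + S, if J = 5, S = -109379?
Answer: -135829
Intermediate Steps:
p(K) = -50*K (p(K) = (5*(-(K + K)))*5 = (5*(-2*K))*5 = -10*K*5 = -50*K)
p(529) + S = -50*529 - 109379 = -26450 - 109379 = -135829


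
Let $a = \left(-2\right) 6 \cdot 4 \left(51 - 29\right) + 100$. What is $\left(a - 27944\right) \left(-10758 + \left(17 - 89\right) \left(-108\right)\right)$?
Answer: $86179800$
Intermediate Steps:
$a = -956$ ($a = \left(-12\right) 4 \left(51 - 29\right) + 100 = \left(-48\right) 22 + 100 = -1056 + 100 = -956$)
$\left(a - 27944\right) \left(-10758 + \left(17 - 89\right) \left(-108\right)\right) = \left(-956 - 27944\right) \left(-10758 + \left(17 - 89\right) \left(-108\right)\right) = - 28900 \left(-10758 - -7776\right) = - 28900 \left(-10758 + 7776\right) = \left(-28900\right) \left(-2982\right) = 86179800$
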